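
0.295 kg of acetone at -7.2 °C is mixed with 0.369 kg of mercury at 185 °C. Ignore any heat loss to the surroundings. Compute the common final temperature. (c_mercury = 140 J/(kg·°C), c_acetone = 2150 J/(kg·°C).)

T_f ≈ 7.3 °C

With ΣQ=0 the equilibrium temperature is the m·c-weighted mean:
T_f = (51.66*185 + 634.25*(-7.2)) / (51.66 + 634.25)
    = 4990.5 / 685.91 ≈ 7.28 °C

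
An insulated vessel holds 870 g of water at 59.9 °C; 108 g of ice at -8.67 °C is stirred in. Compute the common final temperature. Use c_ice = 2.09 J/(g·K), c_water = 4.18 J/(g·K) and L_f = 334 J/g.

Let T be the final temperature. ΣQ_i = 0:
warm ice to 0 °C: 108×2.09×(0 − (-8.67)) = 1957
  latent heat to melt: 108×334 = 36072
  warm the meltwater: 451.44 T
  water: 3636.6(T − 59.9)
4088 T = 217832 − 38029 = 179803
T ≈ 43.98 °C. Since T > 0 °C, the all-ice-melts assumption holds.

T_f ≈ 44.0 °C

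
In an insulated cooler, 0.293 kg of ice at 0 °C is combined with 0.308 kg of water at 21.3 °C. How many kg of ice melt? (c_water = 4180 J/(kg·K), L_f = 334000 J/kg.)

m_melted ≈ 0.0821 kg

Cooling the water to 0 °C releases 0.308×4180×21.3 = 27422 J.
Fully melting the ice requires m_ice L_f = 0.293×334000 = 97862 J.
Since 27422 < 97862 J, not all the ice melts; equilibrium is at 0 °C.
Mass melted = 27422/334000 ≈ 0.0821 kg.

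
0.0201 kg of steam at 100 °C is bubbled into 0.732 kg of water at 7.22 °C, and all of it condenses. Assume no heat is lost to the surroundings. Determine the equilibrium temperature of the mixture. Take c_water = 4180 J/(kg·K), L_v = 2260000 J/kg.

Net heat exchanged in the isolated system is zero:
latent heat released on condensation: 0.0201×2260000 = 45426
  condensate cools 100→T: 0.0201×4180×(T − 100) = 84.02(T − 100)
  water warms: 0.732×4180×(T − 7.22) = 3059.8(T − 7.22)
3143.8 T = 45426 + 8401.8 + 22091 = 75919
T ≈ 24.15 °C — below 100 °C, confirming all the steam condensed.

T_f ≈ 24.1 °C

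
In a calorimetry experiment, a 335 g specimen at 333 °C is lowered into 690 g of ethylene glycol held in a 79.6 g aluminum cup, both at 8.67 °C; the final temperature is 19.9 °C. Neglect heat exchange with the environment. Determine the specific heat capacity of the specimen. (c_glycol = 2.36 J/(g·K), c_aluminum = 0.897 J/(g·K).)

c ≈ 0.182 J/(g·K)

Net heat exchanged in the isolated system is zero:
335·c·(19.9 − 333) + 690·2.36·(19.9 − 8.67) + 79.6·0.897·(19.9 − 8.67) = 0
-104889 c = -19089
c = -19089/-104889 ≈ 0.182 J/(g·K)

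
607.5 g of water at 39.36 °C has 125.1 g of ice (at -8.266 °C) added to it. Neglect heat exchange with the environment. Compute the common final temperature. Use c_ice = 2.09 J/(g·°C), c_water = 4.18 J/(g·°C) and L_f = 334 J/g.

Heat gained plus heat lost sum to zero:
ice -8.266→0 °C: 125.1·2.09·8.266 = 2161.2; melt ice: 125.1·334 = 41783; meltwater 0→T: 125.1·4.18·T = 522.92 T; water cools: 607.5·4.18·(T − 39.36) = 2539.3(T − 39.36)
3062.3 T = 99949 − 43945 = 56004
T ≈ 18.29 °C — above 0 °C, consistent with complete melting.

T_f ≈ 18.3 °C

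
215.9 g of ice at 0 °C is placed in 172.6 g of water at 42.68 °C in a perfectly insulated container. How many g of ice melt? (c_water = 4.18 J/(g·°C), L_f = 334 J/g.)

Cooling the water to 0 °C releases 172.6×4.18×42.68 = 30792 J.
Fully melting the ice requires m_ice L_f = 215.9×334 = 72111 J.
Since 30792 < 72111 J, not all the ice melts; equilibrium is at 0 °C.
m_melted×334 = 30792  ⇒  m_melted ≈ 92.19 g.

m_melted ≈ 92.2 g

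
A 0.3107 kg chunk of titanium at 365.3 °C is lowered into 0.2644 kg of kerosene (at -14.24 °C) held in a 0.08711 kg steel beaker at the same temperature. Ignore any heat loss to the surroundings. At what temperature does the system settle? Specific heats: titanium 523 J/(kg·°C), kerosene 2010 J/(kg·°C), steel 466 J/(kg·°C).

T_f ≈ 69.7 °C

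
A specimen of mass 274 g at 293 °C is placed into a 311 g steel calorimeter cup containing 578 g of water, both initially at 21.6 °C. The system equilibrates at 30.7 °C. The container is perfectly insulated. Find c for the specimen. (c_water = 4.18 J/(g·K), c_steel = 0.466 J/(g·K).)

c ≈ 0.324 J/(g·K)

Conservation of energy gives ΣQ = 0:
274×c×(30.7 − 293) + 578×4.18×(30.7 − 21.6) + 311×0.466×(30.7 − 21.6) = 0
-71870 c = -23305
c = -23305/-71870 ≈ 0.3243 J/(g·K)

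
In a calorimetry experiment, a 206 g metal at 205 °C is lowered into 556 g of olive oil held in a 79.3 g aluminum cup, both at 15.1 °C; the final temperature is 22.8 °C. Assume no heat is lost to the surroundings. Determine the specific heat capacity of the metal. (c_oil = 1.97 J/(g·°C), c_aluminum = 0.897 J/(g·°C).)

c ≈ 0.239 J/(g·°C)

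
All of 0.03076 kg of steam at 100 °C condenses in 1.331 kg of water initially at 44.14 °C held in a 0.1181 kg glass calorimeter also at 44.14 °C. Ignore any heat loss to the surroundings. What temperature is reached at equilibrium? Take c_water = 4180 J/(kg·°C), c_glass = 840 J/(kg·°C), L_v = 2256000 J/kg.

T_f ≈ 57.4 °C

Net heat exchanged in the isolated system is zero:
latent heat released on condensation: 0.03076×2256000 = 69395
  condensed water 100 °C→T: 128.58(T − 100)
  water warms: 1.331×4180×(T − 44.14) = 5563.6(T − 44.14)
  glass cup: 0.1181×840×(T − 44.14) = 99.2(T − 44.14)
5791.4 T = 69395 + 12858 + 249955 = 332208
T ≈ 57.36 °C (< 100 °C, so full condensation is consistent).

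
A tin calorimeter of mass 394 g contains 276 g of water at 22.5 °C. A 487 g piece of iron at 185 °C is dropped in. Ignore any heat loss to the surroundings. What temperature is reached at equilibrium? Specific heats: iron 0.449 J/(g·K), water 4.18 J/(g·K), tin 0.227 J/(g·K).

T_f ≈ 46.8 °C

Conservation of energy gives ΣQ = 0:
487×0.449×(T − 185) + 276×4.18×(T − 22.5) + 394×0.227×(T − 22.5) = 0
1461.8 T = 68423
T = 68423 / 1461.8 = 46.8 °C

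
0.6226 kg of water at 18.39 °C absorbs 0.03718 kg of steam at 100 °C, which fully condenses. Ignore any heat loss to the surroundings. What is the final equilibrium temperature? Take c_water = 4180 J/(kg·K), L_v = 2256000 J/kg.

Heat gained plus heat lost sum to zero:
steam→water at 100 °C releases m L_v = 0.03718·2256000 = 83878; condensate cools 100→T: 0.03718·4180·(T − 100) = 155.41(T − 100); original water: 2602.5(T − 18.39)
2757.9 T = 83878 + 15541 + 47859 = 147279
T ≈ 53.40 °C — below 100 °C, confirming all the steam condensed.

T_f ≈ 53.4 °C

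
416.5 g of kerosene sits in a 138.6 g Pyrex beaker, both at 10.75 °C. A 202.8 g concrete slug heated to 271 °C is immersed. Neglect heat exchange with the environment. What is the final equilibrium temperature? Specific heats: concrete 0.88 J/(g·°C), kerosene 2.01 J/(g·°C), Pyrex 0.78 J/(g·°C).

T_f ≈ 52.1 °C

T_f is the heat-capacity-weighted average of the initial temperatures:
T_f = (178.46·271 + 837.16·10.75 + 108.11·10.75) / (178.46 + 837.16 + 108.11)
    = 58525 / 1123.7 ≈ 52.08 °C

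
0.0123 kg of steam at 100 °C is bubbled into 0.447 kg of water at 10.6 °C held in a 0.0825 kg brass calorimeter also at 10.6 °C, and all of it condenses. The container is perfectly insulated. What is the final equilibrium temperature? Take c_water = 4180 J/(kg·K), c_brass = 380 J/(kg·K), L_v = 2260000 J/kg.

T_f ≈ 27.2 °C

Taking heat into each body as positive, Σ m c ΔT = 0:
latent heat released on condensation: 0.0123×2260000 = 27798; condensed water 100 °C→T: 51.41(T − 100); original water: 1868.5(T − 10.6); cup: 31.35(T − 10.6)
1951.2 T = 27798 + 5141.4 + 20138 = 53077
T ≈ 27.20 °C — below 100 °C, confirming all the steam condensed.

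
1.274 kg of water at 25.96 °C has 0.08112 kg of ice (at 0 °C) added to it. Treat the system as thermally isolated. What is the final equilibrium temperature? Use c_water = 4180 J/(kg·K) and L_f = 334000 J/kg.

T_f ≈ 19.6 °C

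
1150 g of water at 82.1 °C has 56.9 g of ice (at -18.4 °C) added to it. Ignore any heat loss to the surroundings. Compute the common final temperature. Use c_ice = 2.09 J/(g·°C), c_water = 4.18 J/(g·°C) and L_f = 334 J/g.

Let T be the final temperature. ΣQ_i = 0:
warm ice to 0 °C: 56.9·2.09·(0 − (-18.4)) = 2188.1; melt ice: 56.9·334 = 19005; meltwater 0→T: 56.9·4.18·T = 237.84 T; water: 4807(T − 82.1)
5044.8 T = 394655 − 21193 = 373462
T ≈ 74.03 °C — above 0 °C, consistent with complete melting.

T_f ≈ 74.0 °C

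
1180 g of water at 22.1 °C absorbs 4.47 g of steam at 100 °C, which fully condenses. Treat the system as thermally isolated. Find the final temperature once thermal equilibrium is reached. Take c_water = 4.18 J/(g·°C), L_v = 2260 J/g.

Taking heat into each body as positive, Σ m c ΔT = 0:
steam→water at 100 °C releases m L_v = 4.47·2260 = 10102; condensed water 100 °C→T: 18.68(T − 100); original water: 4932.4(T − 22.1)
4951.1 T = 10102 + 1868.5 + 109006 = 120977
T ≈ 24.43 °C, under the boiling point, so the assumption holds.

T_f ≈ 24.4 °C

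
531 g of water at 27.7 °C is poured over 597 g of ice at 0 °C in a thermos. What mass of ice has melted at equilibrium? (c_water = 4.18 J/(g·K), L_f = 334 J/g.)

m_melted ≈ 184 g

Cooling the water to 0 °C releases 531·4.18·27.7 = 61482 J.
Melting all 597 g of ice would need 597·334 = 199398 J.
Since 61482 < 199398 J, not all the ice melts; equilibrium is at 0 °C.
Mass melted = 61482/334 ≈ 184.1 g.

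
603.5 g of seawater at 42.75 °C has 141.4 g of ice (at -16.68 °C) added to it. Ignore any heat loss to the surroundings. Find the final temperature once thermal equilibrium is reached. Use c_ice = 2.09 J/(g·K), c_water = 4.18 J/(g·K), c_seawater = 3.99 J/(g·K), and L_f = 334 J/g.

Let T be the final temperature. ΣQ_i = 0:
ice -16.68→0 °C: 141.4·2.09·16.68 = 4929.4; latent heat to melt: 141.4·334 = 47228; warm the meltwater: 591.05 T; seawater: 2408(T − 42.75)
2999 T = 102941 − 52157 = 50784
T ≈ 16.93 °C — above 0 °C, consistent with complete melting.

T_f ≈ 16.9 °C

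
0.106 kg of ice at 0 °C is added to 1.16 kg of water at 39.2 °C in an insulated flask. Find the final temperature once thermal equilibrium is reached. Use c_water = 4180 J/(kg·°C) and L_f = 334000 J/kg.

T_f ≈ 29.2 °C

Energy conservation, ΣQ = 0:
latent heat to melt: 0.106·334000 = 35404
  meltwater 0→T: 0.106·4180·T = 443.08 T
  water: 4848.8(T − 39.2)
5291.9 T = 190073 − 35404 = 154669
T ≈ 29.23 °C. Since T > 0 °C, the all-ice-melts assumption holds.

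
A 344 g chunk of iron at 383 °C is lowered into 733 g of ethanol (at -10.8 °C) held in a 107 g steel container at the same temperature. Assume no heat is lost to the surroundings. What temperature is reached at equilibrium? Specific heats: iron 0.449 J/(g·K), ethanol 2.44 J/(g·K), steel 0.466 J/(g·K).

T_f ≈ 19.7 °C

Setting the total heat transfer to zero:
344·0.449·(T − 383) + 733·2.44·(T − (-10.8)) + 107·0.466·(T − (-10.8)) = 0
154.46(T − 383) + 1788.5(T − (-10.8)) + 49.86(T − (-10.8)) = 0
(154.46 + 1788.5 + 49.86) T = 154.46·383 + 1788.5·(-10.8) + 49.86·(-10.8)
T = 39302 / 1992.8 = 19.7 °C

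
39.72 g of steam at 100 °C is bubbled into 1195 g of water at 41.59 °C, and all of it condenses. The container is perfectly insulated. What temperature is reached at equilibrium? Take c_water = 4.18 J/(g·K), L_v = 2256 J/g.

T_f ≈ 60.8 °C

Net heat exchanged in the isolated system is zero:
condense steam: −39.72×2256 = −89608; condensed water 100 °C→T: 166.03(T − 100); water warms: 1195×4.18×(T − 41.59) = 4995.1(T − 41.59)
5161.1 T = 89608 + 16603 + 207746 = 313957
T ≈ 60.83 °C (< 100 °C, so full condensation is consistent).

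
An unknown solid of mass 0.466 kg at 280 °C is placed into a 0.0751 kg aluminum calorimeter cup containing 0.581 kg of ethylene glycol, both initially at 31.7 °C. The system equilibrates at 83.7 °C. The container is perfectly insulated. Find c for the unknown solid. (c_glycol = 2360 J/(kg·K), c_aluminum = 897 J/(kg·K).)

Conservation of energy gives ΣQ = 0:
0.466·c·(83.7 − 280) + 0.581·2360·(83.7 − 31.7) + 0.0751·897·(83.7 − 31.7) = 0
-91.48 c = -74803
c = -74803/-91.48 ≈ 817.7 J/(kg·K)

c ≈ 818 J/(kg·K)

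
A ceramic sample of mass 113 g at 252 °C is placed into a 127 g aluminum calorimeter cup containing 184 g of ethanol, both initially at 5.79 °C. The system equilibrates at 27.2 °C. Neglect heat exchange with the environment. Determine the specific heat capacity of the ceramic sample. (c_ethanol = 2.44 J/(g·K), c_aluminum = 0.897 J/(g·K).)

c ≈ 0.474 J/(g·K)

Let T be the final temperature. ΣQ_i = 0:
113×c×(27.2 − 252) + 184×2.44×(27.2 − 5.79) + 127×0.897×(27.2 − 5.79) = 0
-25402 c = -12051
c = -12051/-25402 ≈ 0.4744 J/(g·K)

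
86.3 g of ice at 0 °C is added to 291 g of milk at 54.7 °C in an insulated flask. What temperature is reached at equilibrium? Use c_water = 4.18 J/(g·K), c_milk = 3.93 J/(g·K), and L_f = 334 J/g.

Energy conservation, ΣQ = 0:
melt ice: 86.3×334 = 28824; warm the meltwater: 360.73 T; milk: 1143.6(T − 54.7)
1504.4 T = 62557 − 28824 = 33732
T ≈ 22.42 °C. Since T > 0 °C, the all-ice-melts assumption holds.

T_f ≈ 22.4 °C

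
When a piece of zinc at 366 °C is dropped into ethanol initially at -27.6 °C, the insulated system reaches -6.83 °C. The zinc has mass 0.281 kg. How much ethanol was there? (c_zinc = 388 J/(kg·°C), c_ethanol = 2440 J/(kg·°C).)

Let T be the final temperature. ΣQ_i = 0:
0.281×388×(-6.83 − 366) + m×2440×(-6.83 − (-27.6)) = 0
50679 m = 40649
m = 40649/50679 ≈ 0.8021 kg

m ≈ 0.802 kg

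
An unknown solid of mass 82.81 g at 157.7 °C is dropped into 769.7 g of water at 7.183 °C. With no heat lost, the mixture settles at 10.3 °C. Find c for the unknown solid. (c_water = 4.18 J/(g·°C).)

m_s c (T_s − T_f) = m_water c_water (T_f − T_0):
82.81×c×(157.7 − 10.3) = 769.7×4.18×(10.3 − 7.183)
12206 c = 10028  ⇒  c ≈ 0.8216 J/(g·°C)

c ≈ 0.822 J/(g·°C)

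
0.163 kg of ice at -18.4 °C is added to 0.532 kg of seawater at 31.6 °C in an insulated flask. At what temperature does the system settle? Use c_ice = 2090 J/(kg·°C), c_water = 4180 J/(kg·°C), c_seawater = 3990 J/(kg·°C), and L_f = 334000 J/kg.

Net heat exchanged in the isolated system is zero:
ice -18.4→0 °C: 0.163·2090·18.4 = 6268.3
  latent heat to melt: 0.163·334000 = 54442
  meltwater 0→T: 0.163·4180·T = 681.34 T
  seawater: 2122.7(T − 31.6)
2804 T = 67077 − 60710 = 6366.4
T ≈ 2.27 °C (positive, so assuming full melt was valid).

T_f ≈ 2.3 °C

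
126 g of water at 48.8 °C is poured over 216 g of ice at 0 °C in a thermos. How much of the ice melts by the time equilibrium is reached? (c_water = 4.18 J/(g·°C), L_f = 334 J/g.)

m_melted ≈ 77 g

Water can give up m c ΔT = 126·4.18·48.8 = 25702 J before reaching 0 °C.
Melting all 216 g of ice would need 216·334 = 72144 J.
25702 J < 72144 J, so only part of the ice melts and the system sits at 0 °C.
Mass melted = 25702/334 ≈ 76.95 g.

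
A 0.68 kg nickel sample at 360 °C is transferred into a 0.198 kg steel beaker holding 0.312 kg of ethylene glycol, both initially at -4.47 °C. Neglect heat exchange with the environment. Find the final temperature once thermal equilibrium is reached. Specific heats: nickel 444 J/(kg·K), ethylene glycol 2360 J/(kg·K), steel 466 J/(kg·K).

T_f is the heat-capacity-weighted average of the initial temperatures:
T_f = (301.92*360 + 736.32*(-4.47) + 92.27*(-4.47)) / (301.92 + 736.32 + 92.27)
    = 104987 / 1130.5 ≈ 92.87 °C

T_f ≈ 92.9 °C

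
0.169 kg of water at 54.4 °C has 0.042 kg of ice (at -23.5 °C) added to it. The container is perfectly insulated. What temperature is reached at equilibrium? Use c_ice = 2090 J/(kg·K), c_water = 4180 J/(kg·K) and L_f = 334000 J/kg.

Energy conservation, ΣQ = 0:
ice -23.5→0 °C: 0.042×2090×23.5 = 2062.8; latent heat to melt: 0.042×334000 = 14028; meltwater 0→T: 0.042×4180×T = 175.56 T; water: 706.42(T − 54.4)
881.98 T = 38429 − 16091 = 22338
T ≈ 25.33 °C — above 0 °C, consistent with complete melting.

T_f ≈ 25.3 °C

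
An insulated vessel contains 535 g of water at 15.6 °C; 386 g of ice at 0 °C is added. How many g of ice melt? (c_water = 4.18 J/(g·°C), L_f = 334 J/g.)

m_melted ≈ 104 g

Heat available from the water dropping to 0 °C: 535·4.18·15.6 = 34886 J.
To melt every bit of ice: 386·334 = 128924 J.
That's not enough to melt it all — equilibrium is at 0 °C with ice remaining.
m_melted·334 = 34886  ⇒  m_melted ≈ 104.4 g.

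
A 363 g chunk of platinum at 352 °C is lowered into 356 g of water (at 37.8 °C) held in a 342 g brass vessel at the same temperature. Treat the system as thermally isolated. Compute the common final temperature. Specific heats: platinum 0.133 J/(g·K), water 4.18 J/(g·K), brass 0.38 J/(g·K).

T_f is the heat-capacity-weighted average of the initial temperatures:
T_f = (48.28×352 + 1488.1×37.8 + 129.96×37.8) / (48.28 + 1488.1 + 129.96)
    = 78156 / 1666.3 ≈ 46.90 °C

T_f ≈ 46.9 °C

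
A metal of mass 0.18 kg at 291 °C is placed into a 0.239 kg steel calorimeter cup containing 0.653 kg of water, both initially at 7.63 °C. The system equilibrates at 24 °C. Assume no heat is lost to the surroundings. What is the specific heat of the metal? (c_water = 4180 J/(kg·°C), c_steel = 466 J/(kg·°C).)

c ≈ 968 J/(kg·°C)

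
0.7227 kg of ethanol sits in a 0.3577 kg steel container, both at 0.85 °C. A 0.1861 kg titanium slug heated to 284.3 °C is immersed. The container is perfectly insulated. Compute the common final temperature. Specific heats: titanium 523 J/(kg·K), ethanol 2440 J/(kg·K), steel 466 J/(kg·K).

Taking heat into each body as positive, Σ m c ΔT = 0:
0.1861*523*(T − 284.3) + 0.7227*2440*(T − 0.85) + 0.3577*466*(T − 0.85) = 0
97.33(T − 284.3) + 1763.4(T − 0.85) + 166.69(T − 0.85) = 0
2027.4 T = 29312
T ≈ 14.46 °C

T_f ≈ 14.5 °C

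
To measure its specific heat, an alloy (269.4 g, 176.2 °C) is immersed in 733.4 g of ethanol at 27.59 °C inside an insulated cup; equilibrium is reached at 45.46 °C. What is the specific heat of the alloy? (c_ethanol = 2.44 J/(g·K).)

c ≈ 0.908 J/(g·K)

m_s c (T_s − T_f) = m_ethanol c_ethanol (T_f − T_0):
269.4·c·(176.2 − 45.46) = 733.4·2.44·(45.46 − 27.59)
35221 c = 31978  ⇒  c ≈ 0.9079 J/(g·K)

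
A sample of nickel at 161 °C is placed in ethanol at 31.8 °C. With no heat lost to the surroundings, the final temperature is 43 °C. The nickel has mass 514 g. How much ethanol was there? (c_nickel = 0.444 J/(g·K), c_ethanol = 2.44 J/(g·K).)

m ≈ 985 g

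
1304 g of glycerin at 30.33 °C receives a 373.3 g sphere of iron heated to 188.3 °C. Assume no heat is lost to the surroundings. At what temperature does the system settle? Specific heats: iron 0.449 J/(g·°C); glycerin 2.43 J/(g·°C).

Set heat shed by the hot body equal to heat absorbed by the cold body:
373.3·0.449·(188.3 − T) = 1304·2.43·(T − 30.33)
167.61(188.3 − T) = 3168.7(T − 30.33)
3336.3 T = 127669  ⇒  T ≈ 38.27 °C

T_f ≈ 38.3 °C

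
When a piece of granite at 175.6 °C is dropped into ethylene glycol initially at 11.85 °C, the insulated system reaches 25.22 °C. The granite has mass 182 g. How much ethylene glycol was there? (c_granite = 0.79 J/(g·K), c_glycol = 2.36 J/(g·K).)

m ≈ 685 g

Heat gained plus heat lost sum to zero:
182·0.79·(25.22 − 175.6) + m·2.36·(25.22 − 11.85) = 0
31.55 m = 21622
m = 21622/31.55 ≈ 685.2 g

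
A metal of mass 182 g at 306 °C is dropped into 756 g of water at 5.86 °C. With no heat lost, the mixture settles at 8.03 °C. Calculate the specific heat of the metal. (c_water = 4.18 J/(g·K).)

c ≈ 0.126 J/(g·K)

Conservation of energy gives ΣQ = 0:
182×c×(8.03 − 306) + 756×4.18×(8.03 − 5.86) = 0
-54231 c = -6857.4
c = -6857.4/-54231 ≈ 0.1264 J/(g·K)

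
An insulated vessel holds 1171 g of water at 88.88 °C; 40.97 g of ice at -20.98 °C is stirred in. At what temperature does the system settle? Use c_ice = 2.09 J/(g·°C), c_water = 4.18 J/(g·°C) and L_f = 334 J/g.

T_f ≈ 82.8 °C

Conservation of energy gives ΣQ = 0:
ice -20.98→0 °C: 40.97·2.09·20.98 = 1796.5
  melt ice: 40.97·334 = 13684
  warm the meltwater: 171.25 T
  water cools: 1171·4.18·(T − 88.88) = 4894.8(T − 88.88)
5066 T = 435048 − 15480 = 419568
T ≈ 82.82 °C — above 0 °C, consistent with complete melting.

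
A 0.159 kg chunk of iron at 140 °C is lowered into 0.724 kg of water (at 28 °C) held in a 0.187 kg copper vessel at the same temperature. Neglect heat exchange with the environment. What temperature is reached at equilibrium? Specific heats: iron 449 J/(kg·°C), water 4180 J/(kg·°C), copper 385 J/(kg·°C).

Setting the total heat transfer to zero:
0.159·449·(T − 140) + 0.724·4180·(T − 28) + 0.187·385·(T − 28) = 0
71.39(T − 140) + 3026.3(T − 28) + 72(T − 28) = 0
3169.7 T = 96748
T = 96748 / 3169.7 = 30.5 °C

T_f ≈ 30.5 °C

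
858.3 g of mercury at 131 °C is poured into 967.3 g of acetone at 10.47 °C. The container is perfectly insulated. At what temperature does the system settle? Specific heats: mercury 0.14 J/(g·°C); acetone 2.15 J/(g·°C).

T_f ≈ 17.1 °C

Conservation of energy gives ΣQ = 0:
858.3*0.14*(T − 131) + 967.3*2.15*(T − 10.47) = 0
120.16(T − 131) + 2079.7(T − 10.47) = 0
(120.16 + 2079.7) T = 120.16*131 + 2079.7*10.47
T ≈ 17.05 °C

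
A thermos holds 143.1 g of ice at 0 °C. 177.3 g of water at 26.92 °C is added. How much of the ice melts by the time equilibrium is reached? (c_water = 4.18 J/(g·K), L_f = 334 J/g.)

Cooling the water to 0 °C releases 177.3×4.18×26.92 = 19951 J.
Fully melting the ice requires m_ice L_f = 143.1×334 = 47795 J.
That's not enough to melt it all — equilibrium is at 0 °C with ice remaining.
Mass melted = 19951/334 ≈ 59.73 g.

m_melted ≈ 59.7 g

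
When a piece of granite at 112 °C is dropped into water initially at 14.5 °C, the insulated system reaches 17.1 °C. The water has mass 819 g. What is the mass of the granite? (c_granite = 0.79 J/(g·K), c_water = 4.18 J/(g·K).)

Heat lost by the granite = heat gained by the water:
m×0.79×(112 − 17.1) = 819×4.18×(17.1 − 14.5)
74.97 m = 8900.9  ⇒  m ≈ 118.7 g

m ≈ 119 g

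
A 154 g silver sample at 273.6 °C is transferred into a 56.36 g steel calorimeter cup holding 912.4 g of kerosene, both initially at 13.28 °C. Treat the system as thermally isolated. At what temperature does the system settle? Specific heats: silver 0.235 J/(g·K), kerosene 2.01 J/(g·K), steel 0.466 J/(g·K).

T_f ≈ 18.2 °C

Setting the total heat transfer to zero:
154×0.235×(T − 273.6) + 912.4×2.01×(T − 13.28) + 56.36×0.466×(T − 13.28) = 0
(36.19 + 1833.9 + 26.26) T = 36.19×273.6 + 1833.9×13.28 + 26.26×13.28
T = 34605/1896.4 ≈ 18.25 °C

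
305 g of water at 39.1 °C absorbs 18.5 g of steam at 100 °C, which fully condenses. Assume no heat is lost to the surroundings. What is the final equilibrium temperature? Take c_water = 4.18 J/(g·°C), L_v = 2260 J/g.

T_f ≈ 73.5 °C

Taking heat into each body as positive, Σ m c ΔT = 0:
steam→water at 100 °C releases m L_v = 18.5·2260 = 41810
  condensate cools 100→T: 18.5·4.18·(T − 100) = 77.33(T − 100)
  water warms: 305·4.18·(T − 39.1) = 1274.9(T − 39.1)
1352.2 T = 41810 + 7733 + 49849 = 99392
T ≈ 73.50 °C, under the boiling point, so the assumption holds.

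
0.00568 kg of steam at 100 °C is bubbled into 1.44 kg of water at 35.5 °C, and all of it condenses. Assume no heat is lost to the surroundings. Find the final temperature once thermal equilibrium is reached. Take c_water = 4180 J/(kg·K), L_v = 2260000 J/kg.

Sum of m c ΔT and latent-heat terms is zero:
condense steam: −0.00568·2260000 = −12837
  condensate cools 100→T: 0.00568·4180·(T − 100) = 23.74(T − 100)
  water warms: 1.44·4180·(T − 35.5) = 6019.2(T − 35.5)
6042.9 T = 12837 + 2374.2 + 213682 = 228893
T ≈ 37.88 °C — below 100 °C, confirming all the steam condensed.

T_f ≈ 37.9 °C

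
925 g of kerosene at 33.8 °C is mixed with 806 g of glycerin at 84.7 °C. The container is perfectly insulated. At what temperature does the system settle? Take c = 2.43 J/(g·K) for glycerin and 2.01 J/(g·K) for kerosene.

T_f ≈ 59.9 °C

Taking heat into each body as positive, Σ m c ΔT = 0:
806·2.43·(T − 84.7) + 925·2.01·(T − 33.8) = 0
1958.6(T − 84.7) + 1859.2(T − 33.8) = 0
(1958.6 + 1859.2) T = 1958.6·84.7 + 1859.2·33.8
T = 228734 / 3817.8 = 59.9 °C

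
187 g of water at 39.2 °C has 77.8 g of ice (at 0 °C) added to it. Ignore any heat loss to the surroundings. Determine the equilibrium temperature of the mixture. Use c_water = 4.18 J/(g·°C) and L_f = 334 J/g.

Setting the total heat transfer to zero:
latent heat to melt: 77.8·334 = 25985; meltwater 0→T: 77.8·4.18·T = 325.2 T; water: 781.66(T − 39.2)
1106.9 T = 30641 − 25985 = 4655.9
T ≈ 4.21 °C. Since T > 0 °C, the all-ice-melts assumption holds.

T_f ≈ 4.2 °C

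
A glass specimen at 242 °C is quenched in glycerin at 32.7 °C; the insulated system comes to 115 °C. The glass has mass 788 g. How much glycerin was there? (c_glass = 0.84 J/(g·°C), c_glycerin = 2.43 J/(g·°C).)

m ≈ 420 g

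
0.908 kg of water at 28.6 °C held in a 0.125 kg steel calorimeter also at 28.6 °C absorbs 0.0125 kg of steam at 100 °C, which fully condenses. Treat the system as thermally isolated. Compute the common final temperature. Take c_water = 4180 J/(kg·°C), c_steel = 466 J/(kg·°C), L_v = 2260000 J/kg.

T_f ≈ 36.8 °C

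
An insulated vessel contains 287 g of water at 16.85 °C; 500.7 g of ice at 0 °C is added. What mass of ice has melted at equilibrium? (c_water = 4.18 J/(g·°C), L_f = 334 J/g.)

m_melted ≈ 60.5 g

Water can give up m c ΔT = 287×4.18×16.85 = 20214 J before reaching 0 °C.
To melt every bit of ice: 500.7×334 = 167234 J.
That's not enough to melt it all — equilibrium is at 0 °C with ice remaining.
Mass melted = 20214/334 ≈ 60.52 g.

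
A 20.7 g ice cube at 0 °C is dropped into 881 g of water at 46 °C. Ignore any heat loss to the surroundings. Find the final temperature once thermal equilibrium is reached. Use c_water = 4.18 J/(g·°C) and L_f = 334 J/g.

T_f ≈ 43.1 °C

Energy balance with sensible and latent terms:
melt ice: 20.7·334 = 6913.8; warm the meltwater: 86.53 T; water: 3682.6(T − 46)
3769.1 T = 169399 − 6913.8 = 162485
T ≈ 43.11 °C (positive, so assuming full melt was valid).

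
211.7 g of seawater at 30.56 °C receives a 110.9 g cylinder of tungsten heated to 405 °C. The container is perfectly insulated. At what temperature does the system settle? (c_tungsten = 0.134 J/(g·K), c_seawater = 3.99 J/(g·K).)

Setting the total heat transfer to zero:
110.9×0.134×(T − 405) + 211.7×3.99×(T − 30.56) = 0
14.86(T − 405) + 844.68(T − 30.56) = 0
859.54 T = 31832
T = 31832 / 859.54 = 37 °C

T_f ≈ 37.0 °C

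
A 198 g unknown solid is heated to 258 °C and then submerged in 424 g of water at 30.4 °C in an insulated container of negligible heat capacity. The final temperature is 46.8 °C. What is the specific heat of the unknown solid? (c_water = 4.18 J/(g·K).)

Let T be the final temperature. ΣQ_i = 0:
198·c·(46.8 − 258) + 424·4.18·(46.8 − 30.4) = 0
-41818 c = -29066
c = -29066/-41818 ≈ 0.6951 J/(g·K)

c ≈ 0.695 J/(g·K)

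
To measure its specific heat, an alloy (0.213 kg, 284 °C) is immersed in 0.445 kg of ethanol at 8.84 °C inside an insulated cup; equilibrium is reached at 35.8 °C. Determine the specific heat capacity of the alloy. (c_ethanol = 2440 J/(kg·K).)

c ≈ 554 J/(kg·K)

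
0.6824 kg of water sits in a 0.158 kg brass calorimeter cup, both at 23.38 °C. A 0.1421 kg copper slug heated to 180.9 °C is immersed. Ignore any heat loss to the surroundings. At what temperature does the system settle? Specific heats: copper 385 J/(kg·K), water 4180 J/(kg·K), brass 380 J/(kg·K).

Heat gained plus heat lost sum to zero:
0.1421*385*(T − 180.9) + 0.6824*4180*(T − 23.38) + 0.158*380*(T − 23.38) = 0
54.71(T − 180.9) + 2852.4(T − 23.38) + 60.04(T − 23.38) = 0
(54.71 + 2852.4 + 60.04) T = 54.71*180.9 + 2852.4*23.38 + 60.04*23.38
T = 77990/2967.2 ≈ 26.28 °C

T_f ≈ 26.3 °C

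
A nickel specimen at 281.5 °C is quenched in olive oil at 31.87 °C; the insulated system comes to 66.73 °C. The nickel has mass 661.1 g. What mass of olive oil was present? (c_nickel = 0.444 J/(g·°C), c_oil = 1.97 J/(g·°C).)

m ≈ 918 g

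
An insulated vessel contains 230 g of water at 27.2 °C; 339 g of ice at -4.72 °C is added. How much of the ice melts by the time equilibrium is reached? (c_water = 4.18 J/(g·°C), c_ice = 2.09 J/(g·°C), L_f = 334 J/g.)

m_melted ≈ 68.3 g

Water can give up m c ΔT = 230×4.18×27.2 = 26150 J before reaching 0 °C.
Warming the ice to 0 °C takes 339×2.09×4.72 = 3344.2 J, leaving 22806 J for melting.
To melt every bit of ice: 339×334 = 113226 J.
Since 22806 < 113226 J, not all the ice melts; equilibrium is at 0 °C.
Mass melted = 22806/334 ≈ 68.28 g.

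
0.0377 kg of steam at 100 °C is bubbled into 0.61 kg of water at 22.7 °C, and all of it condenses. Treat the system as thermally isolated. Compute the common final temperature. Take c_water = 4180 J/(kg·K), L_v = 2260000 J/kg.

Setting the total heat transfer to zero:
condense steam: −0.0377·2260000 = −85202; condensed water 100 °C→T: 157.59(T − 100); water warms: 0.61·4180·(T − 22.7) = 2549.8(T − 22.7)
2707.4 T = 85202 + 15759 + 57880 = 158841
T ≈ 58.67 °C — below 100 °C, confirming all the steam condensed.

T_f ≈ 58.7 °C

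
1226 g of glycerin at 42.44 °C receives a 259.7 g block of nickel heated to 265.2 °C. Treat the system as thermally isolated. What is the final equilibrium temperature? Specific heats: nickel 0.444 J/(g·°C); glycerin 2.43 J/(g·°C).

T_f ≈ 50.7 °C

Set heat shed by the hot body equal to heat absorbed by the cold body:
259.7·0.444·(265.2 − T) = 1226·2.43·(T − 42.44)
115.31(265.2 − T) = 2979.2(T − 42.44)
3094.5 T = 157016  ⇒  T ≈ 50.74 °C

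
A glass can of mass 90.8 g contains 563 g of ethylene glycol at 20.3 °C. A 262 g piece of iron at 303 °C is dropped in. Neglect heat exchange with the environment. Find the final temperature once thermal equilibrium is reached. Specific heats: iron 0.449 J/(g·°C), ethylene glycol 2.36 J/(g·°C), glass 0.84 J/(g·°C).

T_f ≈ 42.1 °C

Net heat exchanged in the isolated system is zero:
262·0.449·(T − 303) + 563·2.36·(T − 20.3) + 90.8·0.84·(T − 20.3) = 0
117.64(T − 303) + 1328.7(T − 20.3) + 76.27(T − 20.3) = 0
1522.6 T = 64165
T = 64165/1522.6 ≈ 42.14 °C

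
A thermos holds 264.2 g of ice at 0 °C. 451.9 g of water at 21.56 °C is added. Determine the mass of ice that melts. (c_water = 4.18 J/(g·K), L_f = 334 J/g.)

m_melted ≈ 122 g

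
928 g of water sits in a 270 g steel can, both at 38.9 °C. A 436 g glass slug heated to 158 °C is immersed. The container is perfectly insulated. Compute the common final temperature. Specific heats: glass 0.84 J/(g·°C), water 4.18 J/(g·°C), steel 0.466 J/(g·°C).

T_f ≈ 48.9 °C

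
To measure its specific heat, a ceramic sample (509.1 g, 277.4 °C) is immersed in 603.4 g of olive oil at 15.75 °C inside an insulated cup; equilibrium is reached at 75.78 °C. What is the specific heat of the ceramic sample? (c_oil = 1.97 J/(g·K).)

c ≈ 0.695 J/(g·K)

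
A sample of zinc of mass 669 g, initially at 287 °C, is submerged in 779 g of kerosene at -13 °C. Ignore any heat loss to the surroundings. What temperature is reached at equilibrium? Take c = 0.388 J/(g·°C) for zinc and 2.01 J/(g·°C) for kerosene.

T_f ≈ 29.7 °C

Energy conservation, ΣQ = 0:
669×0.388×(T − 287) + 779×2.01×(T − (-13)) = 0
259.57(T − 287) + 1565.8(T − (-13)) = 0
1825.4 T = 54142
T ≈ 29.66 °C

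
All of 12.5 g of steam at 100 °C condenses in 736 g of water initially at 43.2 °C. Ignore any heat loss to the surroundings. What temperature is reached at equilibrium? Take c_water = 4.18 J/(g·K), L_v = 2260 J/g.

T_f ≈ 53.2 °C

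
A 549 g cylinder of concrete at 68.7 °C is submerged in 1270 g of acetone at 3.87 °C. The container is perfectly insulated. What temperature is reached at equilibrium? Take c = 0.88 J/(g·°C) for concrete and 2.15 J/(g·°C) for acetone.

Set heat shed by the hot body equal to heat absorbed by the cold body:
549·0.88·(68.7 − T) = 1270·2.15·(T − 3.87)
483.12(68.7 − T) = 2730.5(T − 3.87)
3213.6 T = 43757  ⇒  T ≈ 13.62 °C

T_f ≈ 13.6 °C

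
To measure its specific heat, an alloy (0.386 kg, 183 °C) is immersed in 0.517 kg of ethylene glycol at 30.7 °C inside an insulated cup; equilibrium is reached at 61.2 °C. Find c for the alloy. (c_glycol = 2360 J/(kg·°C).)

Taking heat into each body as positive, Σ m c ΔT = 0:
0.386·c·(61.2 − 183) + 0.517·2360·(61.2 − 30.7) = 0
-47.01 c = -37214
c = -37214/-47.01 ≈ 791.5 J/(kg·°C)

c ≈ 792 J/(kg·°C)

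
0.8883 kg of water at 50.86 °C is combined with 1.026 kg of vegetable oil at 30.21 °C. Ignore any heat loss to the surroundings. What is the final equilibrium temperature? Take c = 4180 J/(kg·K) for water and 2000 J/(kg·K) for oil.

T_f ≈ 43.5 °C

T_f = Σ m_i c_i T_i / Σ m_i c_i:
T_f = (3713.1*50.86 + 2052*30.21) / (3713.1 + 2052)
    = 250839 / 5765.1 ≈ 43.51 °C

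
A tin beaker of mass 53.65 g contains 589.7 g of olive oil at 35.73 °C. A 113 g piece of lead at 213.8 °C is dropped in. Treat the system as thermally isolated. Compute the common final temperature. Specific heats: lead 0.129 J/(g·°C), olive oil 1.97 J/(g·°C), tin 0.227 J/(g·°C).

Conservation of energy gives ΣQ = 0:
113·0.129·(T − 213.8) + 589.7·1.97·(T − 35.73) + 53.65·0.227·(T − 35.73) = 0
14.58(T − 213.8) + 1161.7(T − 35.73) + 12.18(T − 35.73) = 0
(14.58 + 1161.7 + 12.18) T = 14.58·213.8 + 1161.7·35.73 + 12.18·35.73
T = 45060 / 1188.5 = 37.9 °C

T_f ≈ 37.9 °C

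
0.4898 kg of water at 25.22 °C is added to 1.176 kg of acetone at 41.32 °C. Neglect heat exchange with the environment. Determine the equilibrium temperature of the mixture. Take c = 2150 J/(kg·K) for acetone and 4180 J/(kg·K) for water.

T_f ≈ 34.1 °C

Setting the total heat transfer to zero:
1.176*2150*(T − 41.32) + 0.4898*4180*(T − 25.22) = 0
2528.4(T − 41.32) + 2047.4(T − 25.22) = 0
(2528.4 + 2047.4) T = 2528.4*41.32 + 2047.4*25.22
T = 156108/4575.8 ≈ 34.12 °C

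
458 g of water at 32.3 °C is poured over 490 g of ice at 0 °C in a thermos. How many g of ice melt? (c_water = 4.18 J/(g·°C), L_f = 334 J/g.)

Cooling the water to 0 °C releases 458×4.18×32.3 = 61836 J.
To melt every bit of ice: 490×334 = 163660 J.
That's not enough to melt it all — equilibrium is at 0 °C with ice remaining.
m_melt = 61836 / L_f = 185.1 g.

m_melted ≈ 185 g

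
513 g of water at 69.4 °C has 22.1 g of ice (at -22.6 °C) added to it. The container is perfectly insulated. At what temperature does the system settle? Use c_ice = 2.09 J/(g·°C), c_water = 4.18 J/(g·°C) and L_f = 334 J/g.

Energy conservation, ΣQ = 0:
ice -22.6→0 °C: 22.1×2.09×22.6 = 1043.9
  latent heat to melt: 22.1×334 = 7381.4
  warm the meltwater: 92.38 T
  water cools: 513×4.18×(T − 69.4) = 2144.3(T − 69.4)
2236.7 T = 148817 − 8425.3 = 140392
T ≈ 62.77 °C — above 0 °C, consistent with complete melting.

T_f ≈ 62.8 °C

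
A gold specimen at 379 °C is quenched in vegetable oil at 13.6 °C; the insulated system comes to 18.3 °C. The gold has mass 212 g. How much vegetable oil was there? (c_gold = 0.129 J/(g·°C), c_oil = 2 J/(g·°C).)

Heat lost by the gold = heat gained by the oil:
212×0.129×(379 − 18.3) = m×2×(18.3 − 13.6)
9.4 m = 9864.4  ⇒  m ≈ 1049 g

m ≈ 1050 g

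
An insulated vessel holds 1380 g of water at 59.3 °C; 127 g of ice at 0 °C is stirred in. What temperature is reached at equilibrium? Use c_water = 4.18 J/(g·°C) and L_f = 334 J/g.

T_f ≈ 47.6 °C

Heat gained plus heat lost sum to zero:
fusion: m_ice L_f = 127×334 = 42418
  meltwater 0→T: 127×4.18×T = 530.86 T
  water cools: 1380×4.18×(T − 59.3) = 5768.4(T − 59.3)
6299.3 T = 342066 − 42418 = 299648
T ≈ 47.57 °C (positive, so assuming full melt was valid).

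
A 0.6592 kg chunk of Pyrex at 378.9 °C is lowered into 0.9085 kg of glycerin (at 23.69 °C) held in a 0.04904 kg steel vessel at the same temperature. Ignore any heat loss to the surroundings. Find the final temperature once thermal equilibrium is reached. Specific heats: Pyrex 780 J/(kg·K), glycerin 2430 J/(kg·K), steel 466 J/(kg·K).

Let T be the final temperature. ΣQ_i = 0:
0.6592×780×(T − 378.9) + 0.9085×2430×(T − 23.69) + 0.04904×466×(T − 23.69) = 0
2744.7 T = 247662
T ≈ 90.23 °C

T_f ≈ 90.2 °C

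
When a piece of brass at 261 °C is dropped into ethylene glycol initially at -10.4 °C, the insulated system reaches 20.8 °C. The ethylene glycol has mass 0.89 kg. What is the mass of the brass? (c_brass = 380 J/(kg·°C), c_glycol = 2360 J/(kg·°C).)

m ≈ 0.718 kg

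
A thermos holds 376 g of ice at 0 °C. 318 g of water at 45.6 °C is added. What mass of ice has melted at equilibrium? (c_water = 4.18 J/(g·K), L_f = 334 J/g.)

Heat available from the water dropping to 0 °C: 318·4.18·45.6 = 60613 J.
Melting all 376 g of ice would need 376·334 = 125584 J.
60613 J < 125584 J, so only part of the ice melts and the system sits at 0 °C.
Mass melted = 60613/334 ≈ 181.5 g.

m_melted ≈ 181 g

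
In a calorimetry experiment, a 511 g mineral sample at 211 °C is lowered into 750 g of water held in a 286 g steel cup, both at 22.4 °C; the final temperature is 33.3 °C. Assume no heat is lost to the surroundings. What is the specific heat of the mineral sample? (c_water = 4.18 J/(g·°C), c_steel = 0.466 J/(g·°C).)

c ≈ 0.392 J/(g·°C)

Setting the total heat transfer to zero:
511·c·(33.3 − 211) + 750·4.18·(33.3 − 22.4) + 286·0.466·(33.3 − 22.4) = 0
-90805 c = -35624
c = -35624/-90805 ≈ 0.3923 J/(g·°C)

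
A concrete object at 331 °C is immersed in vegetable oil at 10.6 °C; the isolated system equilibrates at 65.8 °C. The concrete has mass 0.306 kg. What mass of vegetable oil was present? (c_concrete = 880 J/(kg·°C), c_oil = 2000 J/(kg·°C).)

m ≈ 0.647 kg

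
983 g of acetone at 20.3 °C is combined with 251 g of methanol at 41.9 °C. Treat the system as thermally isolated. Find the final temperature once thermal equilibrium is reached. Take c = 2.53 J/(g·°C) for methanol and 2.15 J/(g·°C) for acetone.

T_f ≈ 25.3 °C

Conservation of energy gives ΣQ = 0:
251·2.53·(T − 41.9) + 983·2.15·(T − 20.3) = 0
(635.03 + 2113.4) T = 635.03·41.9 + 2113.4·20.3
T = 69511/2748.5 ≈ 25.29 °C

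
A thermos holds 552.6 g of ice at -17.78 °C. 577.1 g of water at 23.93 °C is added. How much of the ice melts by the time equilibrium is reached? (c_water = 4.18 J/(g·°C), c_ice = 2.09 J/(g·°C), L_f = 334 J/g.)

m_melted ≈ 111 g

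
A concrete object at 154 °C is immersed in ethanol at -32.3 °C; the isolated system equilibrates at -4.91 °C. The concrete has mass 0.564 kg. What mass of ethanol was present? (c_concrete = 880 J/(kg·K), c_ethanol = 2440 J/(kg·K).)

Setting the total heat transfer to zero:
0.564×880×(-4.91 − 154) + m×2440×(-4.91 − (-32.3)) = 0
66832 m = 78870
m = 78870/66832 ≈ 1.18 kg

m ≈ 1.18 kg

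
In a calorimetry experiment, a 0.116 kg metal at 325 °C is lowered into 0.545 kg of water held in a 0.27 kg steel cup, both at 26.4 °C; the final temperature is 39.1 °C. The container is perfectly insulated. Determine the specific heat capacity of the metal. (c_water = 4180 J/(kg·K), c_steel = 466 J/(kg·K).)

Setting the total heat transfer to zero:
0.116·c·(39.1 − 325) + 0.545·4180·(39.1 − 26.4) + 0.27·466·(39.1 − 26.4) = 0
-33.16 c = -30530
c = -30530/-33.16 ≈ 920.6 J/(kg·K)

c ≈ 921 J/(kg·K)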